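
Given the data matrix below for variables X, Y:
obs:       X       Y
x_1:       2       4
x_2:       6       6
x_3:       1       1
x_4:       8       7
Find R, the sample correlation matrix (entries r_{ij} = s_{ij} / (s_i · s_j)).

Step 1 — column means:
  mean(X) = (2 + 6 + 1 + 8) / 4 = 17/4 = 4.25
  mean(Y) = (4 + 6 + 1 + 7) / 4 = 18/4 = 4.5

Step 2 — sample variances and covariances s[i,j] = (1/(n-1)) · Σ_k (x_{k,i} - mean_i) · (x_{k,j} - mean_j), with n-1 = 3:
  s[X,X] = ((-2.25)·(-2.25) + (1.75)·(1.75) + (-3.25)·(-3.25) + (3.75)·(3.75)) / 3 = 32.75/3 = 10.9167
  s[X,Y] = ((-2.25)·(-0.5) + (1.75)·(1.5) + (-3.25)·(-3.5) + (3.75)·(2.5)) / 3 = 24.5/3 = 8.1667
  s[Y,Y] = ((-0.5)·(-0.5) + (1.5)·(1.5) + (-3.5)·(-3.5) + (2.5)·(2.5)) / 3 = 21/3 = 7
  Sample standard deviations s_i = √(s[i,i]):
  s(X) = √(10.9167) = 3.304
  s(Y) = √(7) = 2.6458

Step 3 — r_{ij} = s_{ij} / (s_i · s_j):
  r[X,X] = 1 (diagonal).
  r[X,Y] = 8.1667 / (3.304 · 2.6458) = 8.1667 / 8.7417 = 0.9342
  r[Y,Y] = 1 (diagonal).

R is symmetric with unit diagonal. Assembling:

R = [[1, 0.9342],
 [0.9342, 1]]


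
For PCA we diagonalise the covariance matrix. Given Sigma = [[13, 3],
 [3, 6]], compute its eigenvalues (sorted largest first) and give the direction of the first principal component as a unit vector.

Step 1 — characteristic polynomial of 2×2 Sigma:
  det(Sigma - λI) = λ² - trace · λ + det = 0.
  trace = 13 + 6 = 19, det = 13·6 - (3)² = 69.
Step 2 — discriminant:
  Δ = trace² - 4·det = 361 - 276 = 85.
Step 3 — eigenvalues:
  λ = (trace ± √Δ)/2 = (19 ± 9.2195)/2,
  λ_1 = 14.1098,  λ_2 = 4.8902.

Step 4 — unit eigenvector for λ_1: solve (Sigma - λ_1 I)v = 0. First row:
  (13 - 14.1098)·v_x + (3)·v_y = 0, i.e. (-1.1098)·v_x + (3)·v_y = 0,
  so v ∝ (b, λ_1 - a) = (3, 1.1098) = u.
  ||u|| = √((3)² + (1.1098)²) = √(10.2316) ≈ 3.1987,
  v_1 = u/||u|| ≈ (0.9379, 0.3469) (||v_1|| = 1).

λ_1 = 14.1098,  λ_2 = 4.8902;  v_1 ≈ (0.9379, 0.3469)


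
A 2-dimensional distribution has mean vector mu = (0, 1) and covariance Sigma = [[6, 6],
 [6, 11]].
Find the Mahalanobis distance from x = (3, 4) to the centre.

Step 1 — centre the observation: (x - mu) = (3, 3).

Step 2 — invert Sigma. det(Sigma) = 6·11 - (6)² = 30.
  Sigma^{-1} = (1/det) · [[d, -b], [-b, a]] = [[0.3667, -0.2],
 [-0.2, 0.2]].

Step 3 — form the quadratic (x - mu)^T · Sigma^{-1} · (x - mu):
  Sigma^{-1} · (x - mu) = (0.5, 0).
  (x - mu)^T · [Sigma^{-1} · (x - mu)] = (3)·(0.5) + (3)·(0) = 1.5.

Step 4 — take square root: d = √(1.5) ≈ 1.2247.

d(x, mu) = √(1.5) ≈ 1.2247


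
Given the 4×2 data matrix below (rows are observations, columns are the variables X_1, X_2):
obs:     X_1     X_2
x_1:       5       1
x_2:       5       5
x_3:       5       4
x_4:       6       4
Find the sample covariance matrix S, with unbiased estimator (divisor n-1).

Step 1 — column means:
  mean(X_1) = (5 + 5 + 5 + 6) / 4 = 21/4 = 5.25
  mean(X_2) = (1 + 5 + 4 + 4) / 4 = 14/4 = 3.5

Step 2 — sample covariance S[i,j] = (1/(n-1)) · Σ_k (x_{k,i} - mean_i) · (x_{k,j} - mean_j), with n-1 = 3.
  S[X_1,X_1] = ((-0.25)·(-0.25) + (-0.25)·(-0.25) + (-0.25)·(-0.25) + (0.75)·(0.75)) / 3 = 0.75/3 = 0.25
  S[X_1,X_2] = ((-0.25)·(-2.5) + (-0.25)·(1.5) + (-0.25)·(0.5) + (0.75)·(0.5)) / 3 = 0.5/3 = 0.1667
  S[X_2,X_2] = ((-2.5)·(-2.5) + (1.5)·(1.5) + (0.5)·(0.5) + (0.5)·(0.5)) / 3 = 9/3 = 3

S is symmetric (S[j,i] = S[i,j]). Assembling:

S = [[0.25, 0.1667],
 [0.1667, 3]]


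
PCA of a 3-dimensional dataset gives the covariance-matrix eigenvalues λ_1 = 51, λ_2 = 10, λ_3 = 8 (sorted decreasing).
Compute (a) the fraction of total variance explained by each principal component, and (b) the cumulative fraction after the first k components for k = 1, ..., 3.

Step 1 — total variance = trace(Sigma) = Σ λ_i = 51 + 10 + 8 = 69.

Step 2 — fraction explained by component i = λ_i / Σ λ:
  PC1: 51/69 = 0.7391
  PC2: 10/69 = 0.1449
  PC3: 8/69 = 0.1159

Step 3 — cumulative fraction after k components = (λ_1 + ... + λ_k) / Σ λ:
  k = 1: 51/69 = 0.7391
  k = 2: (51 + 10)/69 = 61/69 = 0.8841
  k = 3: (51 + 10 + 8)/69 = 69/69 = 1

Summary (fraction, with percent):

explained: PC1 0.7391 (73.91%), PC2 0.1449 (14.49%), PC3 0.1159 (11.59%);  cumulative: 0.7391, 0.8841, 1


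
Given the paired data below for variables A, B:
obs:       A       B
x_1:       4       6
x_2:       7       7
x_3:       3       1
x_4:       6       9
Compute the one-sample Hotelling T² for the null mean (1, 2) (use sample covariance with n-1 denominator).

Step 1 — sample mean vector:
  mean(A) = (4 + 7 + 3 + 6) / 4 = 20/4 = 5
  mean(B) = (6 + 7 + 1 + 9) / 4 = 23/4 = 5.75
  x̄ = (5, 5.75),  deviation x̄ - mu_0 = (5, 5.75) - (1, 2) = (4, 3.75).

Step 2 — sample covariance matrix, S[i,j] = (1/(n-1)) · Σ_k (x_{k,i} - mean_i) · (x_{k,j} - mean_j), divisor n-1 = 3:
  S[A,A] = ((-1)·(-1) + (2)·(2) + (-2)·(-2) + (1)·(1)) / 3 = 10/3 = 3.3333
  S[A,B] = ((-1)·(0.25) + (2)·(1.25) + (-2)·(-4.75) + (1)·(3.25)) / 3 = 15/3 = 5
  S[B,B] = ((0.25)·(0.25) + (1.25)·(1.25) + (-4.75)·(-4.75) + (3.25)·(3.25)) / 3 = 34.75/3 = 11.5833
  S = [[3.3333, 5],
 [5, 11.5833]].

Step 3 — invert S. det(S) = 3.3333·11.5833 - (5)² = 13.6111.
  S^{-1} = (1/det) · [[d, -b], [-b, a]] = [[0.851, -0.3673],
 [-0.3673, 0.2449]].

Step 4 — quadratic form (x̄ - mu_0)^T · S^{-1} · (x̄ - mu_0):
  S^{-1} · (x̄ - mu_0) = (2.0265, -0.551),
  (x̄ - mu_0)^T · [...] = (4)·(2.0265) + (3.75)·(-0.551) = 6.0398.

Step 5 — scale by n: T² = 4 · 6.0398 = 24.1592.

T² ≈ 24.1592


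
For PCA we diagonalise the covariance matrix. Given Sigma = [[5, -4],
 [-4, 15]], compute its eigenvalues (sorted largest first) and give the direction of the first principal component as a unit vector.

Step 1 — characteristic polynomial of 2×2 Sigma:
  det(Sigma - λI) = λ² - trace · λ + det = 0.
  trace = 5 + 15 = 20, det = 5·15 - (-4)² = 59.
Step 2 — discriminant:
  Δ = trace² - 4·det = 400 - 236 = 164.
Step 3 — eigenvalues:
  λ = (trace ± √Δ)/2 = (20 ± 12.8062)/2,
  λ_1 = 16.4031,  λ_2 = 3.5969.

Step 4 — unit eigenvector for λ_1: solve (Sigma - λ_1 I)v = 0. First row:
  (5 - 16.4031)·v_x + (-4)·v_y = 0, i.e. (-11.4031)·v_x + (-4)·v_y = 0,
  so v ∝ (b, λ_1 - a) = (-4, 11.4031); multiply by -1 so the first entry is positive: u = (4, -11.4031).
  ||u|| = √((4)² + (-11.4031)²) = √(146.0312) ≈ 12.0843,
  v_1 = u/||u|| ≈ (0.331, -0.9436) (||v_1|| = 1).

λ_1 = 16.4031,  λ_2 = 3.5969;  v_1 ≈ (0.331, -0.9436)


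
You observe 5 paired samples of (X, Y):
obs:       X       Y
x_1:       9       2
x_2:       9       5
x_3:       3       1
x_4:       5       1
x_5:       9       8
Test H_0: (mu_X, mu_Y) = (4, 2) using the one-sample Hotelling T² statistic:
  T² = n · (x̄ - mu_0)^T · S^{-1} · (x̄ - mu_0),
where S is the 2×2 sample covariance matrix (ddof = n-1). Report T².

Step 1 — sample mean vector:
  mean(X) = (9 + 9 + 3 + 5 + 9) / 5 = 35/5 = 7
  mean(Y) = (2 + 5 + 1 + 1 + 8) / 5 = 17/5 = 3.4
  x̄ = (7, 3.4),  deviation x̄ - mu_0 = (7, 3.4) - (4, 2) = (3, 1.4).

Step 2 — sample covariance matrix, S[i,j] = (1/(n-1)) · Σ_k (x_{k,i} - mean_i) · (x_{k,j} - mean_j), divisor n-1 = 4:
  S[X,X] = ((2)·(2) + (2)·(2) + (-4)·(-4) + (-2)·(-2) + (2)·(2)) / 4 = 32/4 = 8
  S[X,Y] = ((2)·(-1.4) + (2)·(1.6) + (-4)·(-2.4) + (-2)·(-2.4) + (2)·(4.6)) / 4 = 24/4 = 6
  S[Y,Y] = ((-1.4)·(-1.4) + (1.6)·(1.6) + (-2.4)·(-2.4) + (-2.4)·(-2.4) + (4.6)·(4.6)) / 4 = 37.2/4 = 9.3
  S = [[8, 6],
 [6, 9.3]].

Step 3 — invert S. det(S) = 8·9.3 - (6)² = 38.4.
  S^{-1} = (1/det) · [[d, -b], [-b, a]] = [[0.2422, -0.1563],
 [-0.1563, 0.2083]].

Step 4 — quadratic form (x̄ - mu_0)^T · S^{-1} · (x̄ - mu_0):
  S^{-1} · (x̄ - mu_0) = (0.5078, -0.1771),
  (x̄ - mu_0)^T · [...] = (3)·(0.5078) + (1.4)·(-0.1771) = 1.2755.

Step 5 — scale by n: T² = 5 · 1.2755 = 6.3776.

T² ≈ 6.3776


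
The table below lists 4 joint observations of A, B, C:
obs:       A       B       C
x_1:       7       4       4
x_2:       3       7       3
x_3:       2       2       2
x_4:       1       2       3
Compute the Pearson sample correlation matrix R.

Step 1 — column means:
  mean(A) = (7 + 3 + 2 + 1) / 4 = 13/4 = 3.25
  mean(B) = (4 + 7 + 2 + 2) / 4 = 15/4 = 3.75
  mean(C) = (4 + 3 + 2 + 3) / 4 = 12/4 = 3

Step 2 — sample variances and covariances s[i,j] = (1/(n-1)) · Σ_k (x_{k,i} - mean_i) · (x_{k,j} - mean_j), with n-1 = 3:
  s[A,A] = ((3.75)·(3.75) + (-0.25)·(-0.25) + (-1.25)·(-1.25) + (-2.25)·(-2.25)) / 3 = 20.75/3 = 6.9167
  s[A,B] = ((3.75)·(0.25) + (-0.25)·(3.25) + (-1.25)·(-1.75) + (-2.25)·(-1.75)) / 3 = 6.25/3 = 2.0833
  s[A,C] = ((3.75)·(1) + (-0.25)·(0) + (-1.25)·(-1) + (-2.25)·(0)) / 3 = 5/3 = 1.6667
  s[B,B] = ((0.25)·(0.25) + (3.25)·(3.25) + (-1.75)·(-1.75) + (-1.75)·(-1.75)) / 3 = 16.75/3 = 5.5833
  s[B,C] = ((0.25)·(1) + (3.25)·(0) + (-1.75)·(-1) + (-1.75)·(0)) / 3 = 2/3 = 0.6667
  s[C,C] = ((1)·(1) + (0)·(0) + (-1)·(-1) + (0)·(0)) / 3 = 2/3 = 0.6667
  Sample standard deviations s_i = √(s[i,i]):
  s(A) = √(6.9167) = 2.63
  s(B) = √(5.5833) = 2.3629
  s(C) = √(0.6667) = 0.8165

Step 3 — r_{ij} = s_{ij} / (s_i · s_j):
  r[A,A] = 1 (diagonal).
  r[A,B] = 2.0833 / (2.63 · 2.3629) = 2.0833 / 6.2143 = 0.3352
  r[A,C] = 1.6667 / (2.63 · 0.8165) = 1.6667 / 2.1473 = 0.7762
  r[B,B] = 1 (diagonal).
  r[B,C] = 0.6667 / (2.3629 · 0.8165) = 0.6667 / 1.9293 = 0.3455
  r[C,C] = 1 (diagonal).

R is symmetric with unit diagonal. Assembling:

R = [[1, 0.3352, 0.7762],
 [0.3352, 1, 0.3455],
 [0.7762, 0.3455, 1]]


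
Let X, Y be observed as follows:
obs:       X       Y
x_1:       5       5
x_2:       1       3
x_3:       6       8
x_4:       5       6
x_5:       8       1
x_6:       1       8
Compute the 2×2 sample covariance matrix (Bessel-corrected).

Step 1 — column means:
  mean(X) = (5 + 1 + 6 + 5 + 8 + 1) / 6 = 26/6 = 4.3333
  mean(Y) = (5 + 3 + 8 + 6 + 1 + 8) / 6 = 31/6 = 5.1667

Step 2 — sample covariance S[i,j] = (1/(n-1)) · Σ_k (x_{k,i} - mean_i) · (x_{k,j} - mean_j), with n-1 = 5.
  S[X,X] = ((0.6667)·(0.6667) + (-3.3333)·(-3.3333) + (1.6667)·(1.6667) + (0.6667)·(0.6667) + (3.6667)·(3.6667) + (-3.3333)·(-3.3333)) / 5 = 39.3333/5 = 7.8667
  S[X,Y] = ((0.6667)·(-0.1667) + (-3.3333)·(-2.1667) + (1.6667)·(2.8333) + (0.6667)·(0.8333) + (3.6667)·(-4.1667) + (-3.3333)·(2.8333)) / 5 = -12.3333/5 = -2.4667
  S[Y,Y] = ((-0.1667)·(-0.1667) + (-2.1667)·(-2.1667) + (2.8333)·(2.8333) + (0.8333)·(0.8333) + (-4.1667)·(-4.1667) + (2.8333)·(2.8333)) / 5 = 38.8333/5 = 7.7667

S is symmetric (S[j,i] = S[i,j]). Assembling:

S = [[7.8667, -2.4667],
 [-2.4667, 7.7667]]


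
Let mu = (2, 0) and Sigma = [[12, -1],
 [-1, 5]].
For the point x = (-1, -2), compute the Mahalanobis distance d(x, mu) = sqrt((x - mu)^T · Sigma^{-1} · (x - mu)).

Step 1 — centre the observation: (x - mu) = (-3, -2).

Step 2 — invert Sigma. det(Sigma) = 12·5 - (-1)² = 59.
  Sigma^{-1} = (1/det) · [[d, -b], [-b, a]] = [[0.0847, 0.0169],
 [0.0169, 0.2034]].

Step 3 — form the quadratic (x - mu)^T · Sigma^{-1} · (x - mu):
  Sigma^{-1} · (x - mu) = (-0.2881, -0.4576).
  (x - mu)^T · [Sigma^{-1} · (x - mu)] = (-3)·(-0.2881) + (-2)·(-0.4576) = 1.7797.

Step 4 — take square root: d = √(1.7797) ≈ 1.334.

d(x, mu) = √(1.7797) ≈ 1.334


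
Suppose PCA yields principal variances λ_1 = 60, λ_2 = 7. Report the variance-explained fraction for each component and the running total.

Step 1 — total variance = trace(Sigma) = Σ λ_i = 60 + 7 = 67.

Step 2 — fraction explained by component i = λ_i / Σ λ:
  PC1: 60/67 = 0.8955
  PC2: 7/67 = 0.1045

Step 3 — cumulative fraction after k components = (λ_1 + ... + λ_k) / Σ λ:
  k = 1: 60/67 = 0.8955
  k = 2: (60 + 7)/67 = 67/67 = 1

Summary (fraction, with percent):

explained: PC1 0.8955 (89.55%), PC2 0.1045 (10.45%);  cumulative: 0.8955, 1


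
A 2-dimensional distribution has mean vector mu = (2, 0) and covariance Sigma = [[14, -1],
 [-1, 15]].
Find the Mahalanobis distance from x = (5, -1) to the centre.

Step 1 — centre the observation: (x - mu) = (3, -1).

Step 2 — invert Sigma. det(Sigma) = 14·15 - (-1)² = 209.
  Sigma^{-1} = (1/det) · [[d, -b], [-b, a]] = [[0.0718, 0.0048],
 [0.0048, 0.067]].

Step 3 — form the quadratic (x - mu)^T · Sigma^{-1} · (x - mu):
  Sigma^{-1} · (x - mu) = (0.2105, -0.0526).
  (x - mu)^T · [Sigma^{-1} · (x - mu)] = (3)·(0.2105) + (-1)·(-0.0526) = 0.6842.

Step 4 — take square root: d = √(0.6842) ≈ 0.8272.

d(x, mu) = √(0.6842) ≈ 0.8272


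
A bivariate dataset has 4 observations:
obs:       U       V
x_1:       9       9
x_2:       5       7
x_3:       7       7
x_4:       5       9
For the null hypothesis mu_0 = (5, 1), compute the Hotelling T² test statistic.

Step 1 — sample mean vector:
  mean(U) = (9 + 5 + 7 + 5) / 4 = 26/4 = 6.5
  mean(V) = (9 + 7 + 7 + 9) / 4 = 32/4 = 8
  x̄ = (6.5, 8),  deviation x̄ - mu_0 = (6.5, 8) - (5, 1) = (1.5, 7).

Step 2 — sample covariance matrix, S[i,j] = (1/(n-1)) · Σ_k (x_{k,i} - mean_i) · (x_{k,j} - mean_j), divisor n-1 = 3:
  S[U,U] = ((2.5)·(2.5) + (-1.5)·(-1.5) + (0.5)·(0.5) + (-1.5)·(-1.5)) / 3 = 11/3 = 3.6667
  S[U,V] = ((2.5)·(1) + (-1.5)·(-1) + (0.5)·(-1) + (-1.5)·(1)) / 3 = 2/3 = 0.6667
  S[V,V] = ((1)·(1) + (-1)·(-1) + (-1)·(-1) + (1)·(1)) / 3 = 4/3 = 1.3333
  S = [[3.6667, 0.6667],
 [0.6667, 1.3333]].

Step 3 — invert S. det(S) = 3.6667·1.3333 - (0.6667)² = 4.4444.
  S^{-1} = (1/det) · [[d, -b], [-b, a]] = [[0.3, -0.15],
 [-0.15, 0.825]].

Step 4 — quadratic form (x̄ - mu_0)^T · S^{-1} · (x̄ - mu_0):
  S^{-1} · (x̄ - mu_0) = (-0.6, 5.55),
  (x̄ - mu_0)^T · [...] = (1.5)·(-0.6) + (7)·(5.55) = 37.95.

Step 5 — scale by n: T² = 4 · 37.95 = 151.8.

T² ≈ 151.8


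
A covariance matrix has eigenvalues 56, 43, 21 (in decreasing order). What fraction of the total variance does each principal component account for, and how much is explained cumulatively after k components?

Step 1 — total variance = trace(Sigma) = Σ λ_i = 56 + 43 + 21 = 120.

Step 2 — fraction explained by component i = λ_i / Σ λ:
  PC1: 56/120 = 0.4667
  PC2: 43/120 = 0.3583
  PC3: 21/120 = 0.175

Step 3 — cumulative fraction after k components = (λ_1 + ... + λ_k) / Σ λ:
  k = 1: 56/120 = 0.4667
  k = 2: (56 + 43)/120 = 99/120 = 0.825
  k = 3: (56 + 43 + 21)/120 = 120/120 = 1

Summary (fraction, with percent):

explained: PC1 0.4667 (46.67%), PC2 0.3583 (35.83%), PC3 0.175 (17.5%);  cumulative: 0.4667, 0.825, 1


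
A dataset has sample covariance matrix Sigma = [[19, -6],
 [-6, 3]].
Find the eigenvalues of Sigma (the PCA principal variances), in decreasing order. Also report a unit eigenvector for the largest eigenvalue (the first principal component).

Step 1 — characteristic polynomial of 2×2 Sigma:
  det(Sigma - λI) = λ² - trace · λ + det = 0.
  trace = 19 + 3 = 22, det = 19·3 - (-6)² = 21.
Step 2 — discriminant:
  Δ = trace² - 4·det = 484 - 84 = 400.
Step 3 — eigenvalues:
  λ = (trace ± √Δ)/2 = (22 ± 20)/2,
  λ_1 = 21,  λ_2 = 1.

Step 4 — unit eigenvector for λ_1: solve (Sigma - λ_1 I)v = 0. First row:
  (19 - 21)·v_x + (-6)·v_y = 0, i.e. (-2)·v_x + (-6)·v_y = 0,
  so v ∝ (b, λ_1 - a) = (-6, 2); multiply by -1 so the first entry is positive: u = (6, -2).
  ||u|| = √((6)² + (-2)²) = √(40) ≈ 6.3246,
  v_1 = u/||u|| ≈ (0.9487, -0.3162) (||v_1|| = 1).

λ_1 = 21,  λ_2 = 1;  v_1 ≈ (0.9487, -0.3162)


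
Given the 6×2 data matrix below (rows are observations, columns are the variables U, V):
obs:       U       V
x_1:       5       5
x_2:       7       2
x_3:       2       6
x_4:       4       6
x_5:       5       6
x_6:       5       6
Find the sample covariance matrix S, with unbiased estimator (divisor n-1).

Step 1 — column means:
  mean(U) = (5 + 7 + 2 + 4 + 5 + 5) / 6 = 28/6 = 4.6667
  mean(V) = (5 + 2 + 6 + 6 + 6 + 6) / 6 = 31/6 = 5.1667

Step 2 — sample covariance S[i,j] = (1/(n-1)) · Σ_k (x_{k,i} - mean_i) · (x_{k,j} - mean_j), with n-1 = 5.
  S[U,U] = ((0.3333)·(0.3333) + (2.3333)·(2.3333) + (-2.6667)·(-2.6667) + (-0.6667)·(-0.6667) + (0.3333)·(0.3333) + (0.3333)·(0.3333)) / 5 = 13.3333/5 = 2.6667
  S[U,V] = ((0.3333)·(-0.1667) + (2.3333)·(-3.1667) + (-2.6667)·(0.8333) + (-0.6667)·(0.8333) + (0.3333)·(0.8333) + (0.3333)·(0.8333)) / 5 = -9.6667/5 = -1.9333
  S[V,V] = ((-0.1667)·(-0.1667) + (-3.1667)·(-3.1667) + (0.8333)·(0.8333) + (0.8333)·(0.8333) + (0.8333)·(0.8333) + (0.8333)·(0.8333)) / 5 = 12.8333/5 = 2.5667

S is symmetric (S[j,i] = S[i,j]). Assembling:

S = [[2.6667, -1.9333],
 [-1.9333, 2.5667]]


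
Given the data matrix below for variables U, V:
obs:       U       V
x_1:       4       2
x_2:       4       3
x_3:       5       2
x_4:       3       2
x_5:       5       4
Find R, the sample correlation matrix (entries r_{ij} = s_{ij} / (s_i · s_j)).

Step 1 — column means:
  mean(U) = (4 + 4 + 5 + 3 + 5) / 5 = 21/5 = 4.2
  mean(V) = (2 + 3 + 2 + 2 + 4) / 5 = 13/5 = 2.6

Step 2 — sample variances and covariances s[i,j] = (1/(n-1)) · Σ_k (x_{k,i} - mean_i) · (x_{k,j} - mean_j), with n-1 = 4:
  s[U,U] = ((-0.2)·(-0.2) + (-0.2)·(-0.2) + (0.8)·(0.8) + (-1.2)·(-1.2) + (0.8)·(0.8)) / 4 = 2.8/4 = 0.7
  s[U,V] = ((-0.2)·(-0.6) + (-0.2)·(0.4) + (0.8)·(-0.6) + (-1.2)·(-0.6) + (0.8)·(1.4)) / 4 = 1.4/4 = 0.35
  s[V,V] = ((-0.6)·(-0.6) + (0.4)·(0.4) + (-0.6)·(-0.6) + (-0.6)·(-0.6) + (1.4)·(1.4)) / 4 = 3.2/4 = 0.8
  Sample standard deviations s_i = √(s[i,i]):
  s(U) = √(0.7) = 0.8367
  s(V) = √(0.8) = 0.8944

Step 3 — r_{ij} = s_{ij} / (s_i · s_j):
  r[U,U] = 1 (diagonal).
  r[U,V] = 0.35 / (0.8367 · 0.8944) = 0.35 / 0.7483 = 0.4677
  r[V,V] = 1 (diagonal).

R is symmetric with unit diagonal. Assembling:

R = [[1, 0.4677],
 [0.4677, 1]]


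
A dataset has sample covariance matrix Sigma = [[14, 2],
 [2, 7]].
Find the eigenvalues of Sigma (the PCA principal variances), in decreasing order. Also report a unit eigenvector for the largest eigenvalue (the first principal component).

Step 1 — characteristic polynomial of 2×2 Sigma:
  det(Sigma - λI) = λ² - trace · λ + det = 0.
  trace = 14 + 7 = 21, det = 14·7 - (2)² = 94.
Step 2 — discriminant:
  Δ = trace² - 4·det = 441 - 376 = 65.
Step 3 — eigenvalues:
  λ = (trace ± √Δ)/2 = (21 ± 8.0623)/2,
  λ_1 = 14.5311,  λ_2 = 6.4689.

Step 4 — unit eigenvector for λ_1: solve (Sigma - λ_1 I)v = 0. First row:
  (14 - 14.5311)·v_x + (2)·v_y = 0, i.e. (-0.5311)·v_x + (2)·v_y = 0,
  so v ∝ (b, λ_1 - a) = (2, 0.5311) = u.
  ||u|| = √((2)² + (0.5311)²) = √(4.2821) ≈ 2.0693,
  v_1 = u/||u|| ≈ (0.9665, 0.2567) (||v_1|| = 1).

λ_1 = 14.5311,  λ_2 = 6.4689;  v_1 ≈ (0.9665, 0.2567)


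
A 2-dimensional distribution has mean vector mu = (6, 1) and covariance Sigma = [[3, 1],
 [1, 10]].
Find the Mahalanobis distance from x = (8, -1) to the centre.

Step 1 — centre the observation: (x - mu) = (2, -2).

Step 2 — invert Sigma. det(Sigma) = 3·10 - (1)² = 29.
  Sigma^{-1} = (1/det) · [[d, -b], [-b, a]] = [[0.3448, -0.0345],
 [-0.0345, 0.1034]].

Step 3 — form the quadratic (x - mu)^T · Sigma^{-1} · (x - mu):
  Sigma^{-1} · (x - mu) = (0.7586, -0.2759).
  (x - mu)^T · [Sigma^{-1} · (x - mu)] = (2)·(0.7586) + (-2)·(-0.2759) = 2.069.

Step 4 — take square root: d = √(2.069) ≈ 1.4384.

d(x, mu) = √(2.069) ≈ 1.4384


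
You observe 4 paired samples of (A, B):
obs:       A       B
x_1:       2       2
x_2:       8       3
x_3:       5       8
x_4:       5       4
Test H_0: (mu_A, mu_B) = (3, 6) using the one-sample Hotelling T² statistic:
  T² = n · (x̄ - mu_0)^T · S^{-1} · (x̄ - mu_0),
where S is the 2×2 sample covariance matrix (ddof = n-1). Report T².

Step 1 — sample mean vector:
  mean(A) = (2 + 8 + 5 + 5) / 4 = 20/4 = 5
  mean(B) = (2 + 3 + 8 + 4) / 4 = 17/4 = 4.25
  x̄ = (5, 4.25),  deviation x̄ - mu_0 = (5, 4.25) - (3, 6) = (2, -1.75).

Step 2 — sample covariance matrix, S[i,j] = (1/(n-1)) · Σ_k (x_{k,i} - mean_i) · (x_{k,j} - mean_j), divisor n-1 = 3:
  S[A,A] = ((-3)·(-3) + (3)·(3) + (0)·(0) + (0)·(0)) / 3 = 18/3 = 6
  S[A,B] = ((-3)·(-2.25) + (3)·(-1.25) + (0)·(3.75) + (0)·(-0.25)) / 3 = 3/3 = 1
  S[B,B] = ((-2.25)·(-2.25) + (-1.25)·(-1.25) + (3.75)·(3.75) + (-0.25)·(-0.25)) / 3 = 20.75/3 = 6.9167
  S = [[6, 1],
 [1, 6.9167]].

Step 3 — invert S. det(S) = 6·6.9167 - (1)² = 40.5.
  S^{-1} = (1/det) · [[d, -b], [-b, a]] = [[0.1708, -0.0247],
 [-0.0247, 0.1481]].

Step 4 — quadratic form (x̄ - mu_0)^T · S^{-1} · (x̄ - mu_0):
  S^{-1} · (x̄ - mu_0) = (0.3848, -0.3086),
  (x̄ - mu_0)^T · [...] = (2)·(0.3848) + (-1.75)·(-0.3086) = 1.3097.

Step 5 — scale by n: T² = 4 · 1.3097 = 5.2387.

T² ≈ 5.2387


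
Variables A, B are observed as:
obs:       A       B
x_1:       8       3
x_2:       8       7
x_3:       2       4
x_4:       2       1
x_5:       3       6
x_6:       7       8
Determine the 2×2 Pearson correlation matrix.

Step 1 — column means:
  mean(A) = (8 + 8 + 2 + 2 + 3 + 7) / 6 = 30/6 = 5
  mean(B) = (3 + 7 + 4 + 1 + 6 + 8) / 6 = 29/6 = 4.8333

Step 2 — sample variances and covariances s[i,j] = (1/(n-1)) · Σ_k (x_{k,i} - mean_i) · (x_{k,j} - mean_j), with n-1 = 5:
  s[A,A] = ((3)·(3) + (3)·(3) + (-3)·(-3) + (-3)·(-3) + (-2)·(-2) + (2)·(2)) / 5 = 44/5 = 8.8
  s[A,B] = ((3)·(-1.8333) + (3)·(2.1667) + (-3)·(-0.8333) + (-3)·(-3.8333) + (-2)·(1.1667) + (2)·(3.1667)) / 5 = 19/5 = 3.8
  s[B,B] = ((-1.8333)·(-1.8333) + (2.1667)·(2.1667) + (-0.8333)·(-0.8333) + (-3.8333)·(-3.8333) + (1.1667)·(1.1667) + (3.1667)·(3.1667)) / 5 = 34.8333/5 = 6.9667
  Sample standard deviations s_i = √(s[i,i]):
  s(A) = √(8.8) = 2.9665
  s(B) = √(6.9667) = 2.6394

Step 3 — r_{ij} = s_{ij} / (s_i · s_j):
  r[A,A] = 1 (diagonal).
  r[A,B] = 3.8 / (2.9665 · 2.6394) = 3.8 / 7.8299 = 0.4853
  r[B,B] = 1 (diagonal).

R is symmetric with unit diagonal. Assembling:

R = [[1, 0.4853],
 [0.4853, 1]]


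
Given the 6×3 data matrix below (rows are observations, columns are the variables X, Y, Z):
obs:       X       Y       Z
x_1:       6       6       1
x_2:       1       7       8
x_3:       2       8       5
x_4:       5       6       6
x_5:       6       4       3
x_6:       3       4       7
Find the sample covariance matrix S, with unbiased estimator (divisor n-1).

Step 1 — column means:
  mean(X) = (6 + 1 + 2 + 5 + 6 + 3) / 6 = 23/6 = 3.8333
  mean(Y) = (6 + 7 + 8 + 6 + 4 + 4) / 6 = 35/6 = 5.8333
  mean(Z) = (1 + 8 + 5 + 6 + 3 + 7) / 6 = 30/6 = 5

Step 2 — sample covariance S[i,j] = (1/(n-1)) · Σ_k (x_{k,i} - mean_i) · (x_{k,j} - mean_j), with n-1 = 5.
  S[X,X] = ((2.1667)·(2.1667) + (-2.8333)·(-2.8333) + (-1.8333)·(-1.8333) + (1.1667)·(1.1667) + (2.1667)·(2.1667) + (-0.8333)·(-0.8333)) / 5 = 22.8333/5 = 4.5667
  S[X,Y] = ((2.1667)·(0.1667) + (-2.8333)·(1.1667) + (-1.8333)·(2.1667) + (1.1667)·(0.1667) + (2.1667)·(-1.8333) + (-0.8333)·(-1.8333)) / 5 = -9.1667/5 = -1.8333
  S[X,Z] = ((2.1667)·(-4) + (-2.8333)·(3) + (-1.8333)·(0) + (1.1667)·(1) + (2.1667)·(-2) + (-0.8333)·(2)) / 5 = -22/5 = -4.4
  S[Y,Y] = ((0.1667)·(0.1667) + (1.1667)·(1.1667) + (2.1667)·(2.1667) + (0.1667)·(0.1667) + (-1.8333)·(-1.8333) + (-1.8333)·(-1.8333)) / 5 = 12.8333/5 = 2.5667
  S[Y,Z] = ((0.1667)·(-4) + (1.1667)·(3) + (2.1667)·(0) + (0.1667)·(1) + (-1.8333)·(-2) + (-1.8333)·(2)) / 5 = 3/5 = 0.6
  S[Z,Z] = ((-4)·(-4) + (3)·(3) + (0)·(0) + (1)·(1) + (-2)·(-2) + (2)·(2)) / 5 = 34/5 = 6.8

S is symmetric (S[j,i] = S[i,j]). Assembling:

S = [[4.5667, -1.8333, -4.4],
 [-1.8333, 2.5667, 0.6],
 [-4.4, 0.6, 6.8]]


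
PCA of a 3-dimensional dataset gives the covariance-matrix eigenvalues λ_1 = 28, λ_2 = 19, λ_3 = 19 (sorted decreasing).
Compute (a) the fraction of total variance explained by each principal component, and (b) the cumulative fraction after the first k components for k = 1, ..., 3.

Step 1 — total variance = trace(Sigma) = Σ λ_i = 28 + 19 + 19 = 66.

Step 2 — fraction explained by component i = λ_i / Σ λ:
  PC1: 28/66 = 0.4242
  PC2: 19/66 = 0.2879
  PC3: 19/66 = 0.2879

Step 3 — cumulative fraction after k components = (λ_1 + ... + λ_k) / Σ λ:
  k = 1: 28/66 = 0.4242
  k = 2: (28 + 19)/66 = 47/66 = 0.7121
  k = 3: (28 + 19 + 19)/66 = 66/66 = 1

Summary (fraction, with percent):

explained: PC1 0.4242 (42.42%), PC2 0.2879 (28.79%), PC3 0.2879 (28.79%);  cumulative: 0.4242, 0.7121, 1


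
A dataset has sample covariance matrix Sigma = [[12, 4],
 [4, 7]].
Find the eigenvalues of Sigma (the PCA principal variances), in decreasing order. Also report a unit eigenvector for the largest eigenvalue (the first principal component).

Step 1 — characteristic polynomial of 2×2 Sigma:
  det(Sigma - λI) = λ² - trace · λ + det = 0.
  trace = 12 + 7 = 19, det = 12·7 - (4)² = 68.
Step 2 — discriminant:
  Δ = trace² - 4·det = 361 - 272 = 89.
Step 3 — eigenvalues:
  λ = (trace ± √Δ)/2 = (19 ± 9.434)/2,
  λ_1 = 14.217,  λ_2 = 4.783.

Step 4 — unit eigenvector for λ_1: solve (Sigma - λ_1 I)v = 0. First row:
  (12 - 14.217)·v_x + (4)·v_y = 0, i.e. (-2.217)·v_x + (4)·v_y = 0,
  so v ∝ (b, λ_1 - a) = (4, 2.217) = u.
  ||u|| = √((4)² + (2.217)²) = √(20.915) ≈ 4.5733,
  v_1 = u/||u|| ≈ (0.8746, 0.4848) (||v_1|| = 1).

λ_1 = 14.217,  λ_2 = 4.783;  v_1 ≈ (0.8746, 0.4848)


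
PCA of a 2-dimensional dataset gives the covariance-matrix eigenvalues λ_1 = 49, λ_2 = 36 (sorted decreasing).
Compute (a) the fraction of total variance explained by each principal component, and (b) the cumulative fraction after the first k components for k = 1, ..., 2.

Step 1 — total variance = trace(Sigma) = Σ λ_i = 49 + 36 = 85.

Step 2 — fraction explained by component i = λ_i / Σ λ:
  PC1: 49/85 = 0.5765
  PC2: 36/85 = 0.4235

Step 3 — cumulative fraction after k components = (λ_1 + ... + λ_k) / Σ λ:
  k = 1: 49/85 = 0.5765
  k = 2: (49 + 36)/85 = 85/85 = 1

Summary (fraction, with percent):

explained: PC1 0.5765 (57.65%), PC2 0.4235 (42.35%);  cumulative: 0.5765, 1


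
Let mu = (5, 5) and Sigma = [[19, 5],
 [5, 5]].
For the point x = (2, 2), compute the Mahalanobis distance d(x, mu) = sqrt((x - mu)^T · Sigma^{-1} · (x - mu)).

Step 1 — centre the observation: (x - mu) = (-3, -3).

Step 2 — invert Sigma. det(Sigma) = 19·5 - (5)² = 70.
  Sigma^{-1} = (1/det) · [[d, -b], [-b, a]] = [[0.0714, -0.0714],
 [-0.0714, 0.2714]].

Step 3 — form the quadratic (x - mu)^T · Sigma^{-1} · (x - mu):
  Sigma^{-1} · (x - mu) = (0, -0.6).
  (x - mu)^T · [Sigma^{-1} · (x - mu)] = (-3)·(0) + (-3)·(-0.6) = 1.8.

Step 4 — take square root: d = √(1.8) ≈ 1.3416.

d(x, mu) = √(1.8) ≈ 1.3416


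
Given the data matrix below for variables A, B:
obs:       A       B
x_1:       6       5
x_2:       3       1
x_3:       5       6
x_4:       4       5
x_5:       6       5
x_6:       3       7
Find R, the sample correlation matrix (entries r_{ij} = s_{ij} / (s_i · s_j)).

Step 1 — column means:
  mean(A) = (6 + 3 + 5 + 4 + 6 + 3) / 6 = 27/6 = 4.5
  mean(B) = (5 + 1 + 6 + 5 + 5 + 7) / 6 = 29/6 = 4.8333

Step 2 — sample variances and covariances s[i,j] = (1/(n-1)) · Σ_k (x_{k,i} - mean_i) · (x_{k,j} - mean_j), with n-1 = 5:
  s[A,A] = ((1.5)·(1.5) + (-1.5)·(-1.5) + (0.5)·(0.5) + (-0.5)·(-0.5) + (1.5)·(1.5) + (-1.5)·(-1.5)) / 5 = 9.5/5 = 1.9
  s[A,B] = ((1.5)·(0.1667) + (-1.5)·(-3.8333) + (0.5)·(1.1667) + (-0.5)·(0.1667) + (1.5)·(0.1667) + (-1.5)·(2.1667)) / 5 = 3.5/5 = 0.7
  s[B,B] = ((0.1667)·(0.1667) + (-3.8333)·(-3.8333) + (1.1667)·(1.1667) + (0.1667)·(0.1667) + (0.1667)·(0.1667) + (2.1667)·(2.1667)) / 5 = 20.8333/5 = 4.1667
  Sample standard deviations s_i = √(s[i,i]):
  s(A) = √(1.9) = 1.3784
  s(B) = √(4.1667) = 2.0412

Step 3 — r_{ij} = s_{ij} / (s_i · s_j):
  r[A,A] = 1 (diagonal).
  r[A,B] = 0.7 / (1.3784 · 2.0412) = 0.7 / 2.8137 = 0.2488
  r[B,B] = 1 (diagonal).

R is symmetric with unit diagonal. Assembling:

R = [[1, 0.2488],
 [0.2488, 1]]


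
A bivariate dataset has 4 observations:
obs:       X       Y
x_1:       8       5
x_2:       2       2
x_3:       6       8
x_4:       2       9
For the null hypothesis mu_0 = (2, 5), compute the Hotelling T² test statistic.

Step 1 — sample mean vector:
  mean(X) = (8 + 2 + 6 + 2) / 4 = 18/4 = 4.5
  mean(Y) = (5 + 2 + 8 + 9) / 4 = 24/4 = 6
  x̄ = (4.5, 6),  deviation x̄ - mu_0 = (4.5, 6) - (2, 5) = (2.5, 1).

Step 2 — sample covariance matrix, S[i,j] = (1/(n-1)) · Σ_k (x_{k,i} - mean_i) · (x_{k,j} - mean_j), divisor n-1 = 3:
  S[X,X] = ((3.5)·(3.5) + (-2.5)·(-2.5) + (1.5)·(1.5) + (-2.5)·(-2.5)) / 3 = 27/3 = 9
  S[X,Y] = ((3.5)·(-1) + (-2.5)·(-4) + (1.5)·(2) + (-2.5)·(3)) / 3 = 2/3 = 0.6667
  S[Y,Y] = ((-1)·(-1) + (-4)·(-4) + (2)·(2) + (3)·(3)) / 3 = 30/3 = 10
  S = [[9, 0.6667],
 [0.6667, 10]].

Step 3 — invert S. det(S) = 9·10 - (0.6667)² = 89.5556.
  S^{-1} = (1/det) · [[d, -b], [-b, a]] = [[0.1117, -0.0074],
 [-0.0074, 0.1005]].

Step 4 — quadratic form (x̄ - mu_0)^T · S^{-1} · (x̄ - mu_0):
  S^{-1} · (x̄ - mu_0) = (0.2717, 0.0819),
  (x̄ - mu_0)^T · [...] = (2.5)·(0.2717) + (1)·(0.0819) = 0.7612.

Step 5 — scale by n: T² = 4 · 0.7612 = 3.0447.

T² ≈ 3.0447


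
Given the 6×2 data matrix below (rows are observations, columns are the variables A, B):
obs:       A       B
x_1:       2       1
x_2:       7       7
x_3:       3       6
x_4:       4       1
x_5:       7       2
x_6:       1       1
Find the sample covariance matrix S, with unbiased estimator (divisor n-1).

Step 1 — column means:
  mean(A) = (2 + 7 + 3 + 4 + 7 + 1) / 6 = 24/6 = 4
  mean(B) = (1 + 7 + 6 + 1 + 2 + 1) / 6 = 18/6 = 3

Step 2 — sample covariance S[i,j] = (1/(n-1)) · Σ_k (x_{k,i} - mean_i) · (x_{k,j} - mean_j), with n-1 = 5.
  S[A,A] = ((-2)·(-2) + (3)·(3) + (-1)·(-1) + (0)·(0) + (3)·(3) + (-3)·(-3)) / 5 = 32/5 = 6.4
  S[A,B] = ((-2)·(-2) + (3)·(4) + (-1)·(3) + (0)·(-2) + (3)·(-1) + (-3)·(-2)) / 5 = 16/5 = 3.2
  S[B,B] = ((-2)·(-2) + (4)·(4) + (3)·(3) + (-2)·(-2) + (-1)·(-1) + (-2)·(-2)) / 5 = 38/5 = 7.6

S is symmetric (S[j,i] = S[i,j]). Assembling:

S = [[6.4, 3.2],
 [3.2, 7.6]]


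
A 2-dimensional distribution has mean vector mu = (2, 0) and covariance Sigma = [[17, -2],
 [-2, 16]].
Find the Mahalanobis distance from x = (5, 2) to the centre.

Step 1 — centre the observation: (x - mu) = (3, 2).

Step 2 — invert Sigma. det(Sigma) = 17·16 - (-2)² = 268.
  Sigma^{-1} = (1/det) · [[d, -b], [-b, a]] = [[0.0597, 0.0075],
 [0.0075, 0.0634]].

Step 3 — form the quadratic (x - mu)^T · Sigma^{-1} · (x - mu):
  Sigma^{-1} · (x - mu) = (0.194, 0.1493).
  (x - mu)^T · [Sigma^{-1} · (x - mu)] = (3)·(0.194) + (2)·(0.1493) = 0.8806.

Step 4 — take square root: d = √(0.8806) ≈ 0.9384.

d(x, mu) = √(0.8806) ≈ 0.9384


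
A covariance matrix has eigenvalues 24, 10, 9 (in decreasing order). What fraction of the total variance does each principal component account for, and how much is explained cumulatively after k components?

Step 1 — total variance = trace(Sigma) = Σ λ_i = 24 + 10 + 9 = 43.

Step 2 — fraction explained by component i = λ_i / Σ λ:
  PC1: 24/43 = 0.5581
  PC2: 10/43 = 0.2326
  PC3: 9/43 = 0.2093

Step 3 — cumulative fraction after k components = (λ_1 + ... + λ_k) / Σ λ:
  k = 1: 24/43 = 0.5581
  k = 2: (24 + 10)/43 = 34/43 = 0.7907
  k = 3: (24 + 10 + 9)/43 = 43/43 = 1

Summary (fraction, with percent):

explained: PC1 0.5581 (55.81%), PC2 0.2326 (23.26%), PC3 0.2093 (20.93%);  cumulative: 0.5581, 0.7907, 1


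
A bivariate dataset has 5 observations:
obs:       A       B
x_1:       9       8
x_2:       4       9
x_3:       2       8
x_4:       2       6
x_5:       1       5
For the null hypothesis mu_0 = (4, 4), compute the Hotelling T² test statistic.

Step 1 — sample mean vector:
  mean(A) = (9 + 4 + 2 + 2 + 1) / 5 = 18/5 = 3.6
  mean(B) = (8 + 9 + 8 + 6 + 5) / 5 = 36/5 = 7.2
  x̄ = (3.6, 7.2),  deviation x̄ - mu_0 = (3.6, 7.2) - (4, 4) = (-0.4, 3.2).

Step 2 — sample covariance matrix, S[i,j] = (1/(n-1)) · Σ_k (x_{k,i} - mean_i) · (x_{k,j} - mean_j), divisor n-1 = 4:
  S[A,A] = ((5.4)·(5.4) + (0.4)·(0.4) + (-1.6)·(-1.6) + (-1.6)·(-1.6) + (-2.6)·(-2.6)) / 4 = 41.2/4 = 10.3
  S[A,B] = ((5.4)·(0.8) + (0.4)·(1.8) + (-1.6)·(0.8) + (-1.6)·(-1.2) + (-2.6)·(-2.2)) / 4 = 11.4/4 = 2.85
  S[B,B] = ((0.8)·(0.8) + (1.8)·(1.8) + (0.8)·(0.8) + (-1.2)·(-1.2) + (-2.2)·(-2.2)) / 4 = 10.8/4 = 2.7
  S = [[10.3, 2.85],
 [2.85, 2.7]].

Step 3 — invert S. det(S) = 10.3·2.7 - (2.85)² = 19.6875.
  S^{-1} = (1/det) · [[d, -b], [-b, a]] = [[0.1371, -0.1448],
 [-0.1448, 0.5232]].

Step 4 — quadratic form (x̄ - mu_0)^T · S^{-1} · (x̄ - mu_0):
  S^{-1} · (x̄ - mu_0) = (-0.5181, 1.7321),
  (x̄ - mu_0)^T · [...] = (-0.4)·(-0.5181) + (3.2)·(1.7321) = 5.7498.

Step 5 — scale by n: T² = 5 · 5.7498 = 28.7492.

T² ≈ 28.7492


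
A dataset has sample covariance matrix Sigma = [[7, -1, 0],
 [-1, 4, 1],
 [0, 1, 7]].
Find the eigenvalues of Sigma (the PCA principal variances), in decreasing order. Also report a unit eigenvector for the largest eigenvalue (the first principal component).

Step 1 — characteristic polynomial p(λ) = det(λI - Sigma) = λ³ - tr·λ² + c_1·λ - det, where tr = trace, c_1 = sum of the principal 2×2 minors, det = det(Sigma):
  tr = 7 + 4 + 7 = 18,
  c_1 = (7·4 - (-1)²) + (7·7 - (0)²) + (4·7 - (1)²) = 27 + 49 + 27 = 103,
  det = 7·(4·7 - (1)²) - (-1)·((-1)·7 - (1)·(0)) + (0)·((-1)·(1) - 4·(0)) = 7·(27) - (-1)·(-7) + (0)·(-1) = 182.
  So p(λ) = λ³ - 18λ² + 103λ - 182.
Step 2 — look for an integer root (rational root theorem: any rational root is an integer divisor of 182). Testing λ = 7:
  p(7) = 343 - 882 + 721 - 182 = 0  ✓
  Dividing out (λ - 7): p(λ) = (λ - 7)(λ² - 11λ + 26).
Step 3 — remaining eigenvalues from the quadratic λ² - 11λ + 26 = 0:
  Δ = 11² - 4·26 = 121 - 104 = 17,  λ = (11 ± √17)/2 = (11 ± 4.1231)/2 ≈ 7.5616 or 3.4384.
  Sorted: λ_1 = 7.5616,  λ_2 = 7,  λ_3 = 3.4384  (check: sum = 18 = tr ✓).

Step 4 — unit eigenvector for λ_1 ≈ 7.5616: v spans the null space of (Sigma - λ_1 I), whose rows are
  r_1 = (-0.5616, -1, 0),  r_2 = (-1, -3.5616, 1),  r_3 = (0, 1, -0.5616).
  v is orthogonal to every row, so take v ∝ r_1 × r_2 = ((-1)·(1) - (0)·(-3.5616), (0)·(-1) - (-0.5616)·(1), (-0.5616)·(-3.5616) - (-1)·(-1)) ≈ (-1, 0.5616, 1).
  Rescale (multiply by -1 so the first nonzero entry is positive): u = (1, -0.5616, -1).
  ||u|| = √((1)² + (-0.5616)² + (-1)²) = √(2.3153) ≈ 1.5216,  v_1 = u/||u|| ≈ (0.6572, -0.369, -0.6572) (||v_1|| = 1).

λ_1 = 7.5616,  λ_2 = 7,  λ_3 = 3.4384;  v_1 ≈ (0.6572, -0.369, -0.6572)


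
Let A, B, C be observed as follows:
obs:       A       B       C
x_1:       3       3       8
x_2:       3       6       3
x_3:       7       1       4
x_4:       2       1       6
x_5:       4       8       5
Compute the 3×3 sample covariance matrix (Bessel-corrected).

Step 1 — column means:
  mean(A) = (3 + 3 + 7 + 2 + 4) / 5 = 19/5 = 3.8
  mean(B) = (3 + 6 + 1 + 1 + 8) / 5 = 19/5 = 3.8
  mean(C) = (8 + 3 + 4 + 6 + 5) / 5 = 26/5 = 5.2

Step 2 — sample covariance S[i,j] = (1/(n-1)) · Σ_k (x_{k,i} - mean_i) · (x_{k,j} - mean_j), with n-1 = 4.
  S[A,A] = ((-0.8)·(-0.8) + (-0.8)·(-0.8) + (3.2)·(3.2) + (-1.8)·(-1.8) + (0.2)·(0.2)) / 4 = 14.8/4 = 3.7
  S[A,B] = ((-0.8)·(-0.8) + (-0.8)·(2.2) + (3.2)·(-2.8) + (-1.8)·(-2.8) + (0.2)·(4.2)) / 4 = -4.2/4 = -1.05
  S[A,C] = ((-0.8)·(2.8) + (-0.8)·(-2.2) + (3.2)·(-1.2) + (-1.8)·(0.8) + (0.2)·(-0.2)) / 4 = -5.8/4 = -1.45
  S[B,B] = ((-0.8)·(-0.8) + (2.2)·(2.2) + (-2.8)·(-2.8) + (-2.8)·(-2.8) + (4.2)·(4.2)) / 4 = 38.8/4 = 9.7
  S[B,C] = ((-0.8)·(2.8) + (2.2)·(-2.2) + (-2.8)·(-1.2) + (-2.8)·(0.8) + (4.2)·(-0.2)) / 4 = -6.8/4 = -1.7
  S[C,C] = ((2.8)·(2.8) + (-2.2)·(-2.2) + (-1.2)·(-1.2) + (0.8)·(0.8) + (-0.2)·(-0.2)) / 4 = 14.8/4 = 3.7

S is symmetric (S[j,i] = S[i,j]). Assembling:

S = [[3.7, -1.05, -1.45],
 [-1.05, 9.7, -1.7],
 [-1.45, -1.7, 3.7]]


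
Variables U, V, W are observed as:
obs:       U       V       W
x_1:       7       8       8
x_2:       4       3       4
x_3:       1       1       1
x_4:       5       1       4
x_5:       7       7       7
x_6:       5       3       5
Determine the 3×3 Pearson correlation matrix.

Step 1 — column means:
  mean(U) = (7 + 4 + 1 + 5 + 7 + 5) / 6 = 29/6 = 4.8333
  mean(V) = (8 + 3 + 1 + 1 + 7 + 3) / 6 = 23/6 = 3.8333
  mean(W) = (8 + 4 + 1 + 4 + 7 + 5) / 6 = 29/6 = 4.8333

Step 2 — sample variances and covariances s[i,j] = (1/(n-1)) · Σ_k (x_{k,i} - mean_i) · (x_{k,j} - mean_j), with n-1 = 5:
  s[U,U] = ((2.1667)·(2.1667) + (-0.8333)·(-0.8333) + (-3.8333)·(-3.8333) + (0.1667)·(0.1667) + (2.1667)·(2.1667) + (0.1667)·(0.1667)) / 5 = 24.8333/5 = 4.9667
  s[U,V] = ((2.1667)·(4.1667) + (-0.8333)·(-0.8333) + (-3.8333)·(-2.8333) + (0.1667)·(-2.8333) + (2.1667)·(3.1667) + (0.1667)·(-0.8333)) / 5 = 26.8333/5 = 5.3667
  s[U,W] = ((2.1667)·(3.1667) + (-0.8333)·(-0.8333) + (-3.8333)·(-3.8333) + (0.1667)·(-0.8333) + (2.1667)·(2.1667) + (0.1667)·(0.1667)) / 5 = 26.8333/5 = 5.3667
  s[V,V] = ((4.1667)·(4.1667) + (-0.8333)·(-0.8333) + (-2.8333)·(-2.8333) + (-2.8333)·(-2.8333) + (3.1667)·(3.1667) + (-0.8333)·(-0.8333)) / 5 = 44.8333/5 = 8.9667
  s[V,W] = ((4.1667)·(3.1667) + (-0.8333)·(-0.8333) + (-2.8333)·(-3.8333) + (-2.8333)·(-0.8333) + (3.1667)·(2.1667) + (-0.8333)·(0.1667)) / 5 = 33.8333/5 = 6.7667
  s[W,W] = ((3.1667)·(3.1667) + (-0.8333)·(-0.8333) + (-3.8333)·(-3.8333) + (-0.8333)·(-0.8333) + (2.1667)·(2.1667) + (0.1667)·(0.1667)) / 5 = 30.8333/5 = 6.1667
  Sample standard deviations s_i = √(s[i,i]):
  s(U) = √(4.9667) = 2.2286
  s(V) = √(8.9667) = 2.9944
  s(W) = √(6.1667) = 2.4833

Step 3 — r_{ij} = s_{ij} / (s_i · s_j):
  r[U,U] = 1 (diagonal).
  r[U,V] = 5.3667 / (2.2286 · 2.9944) = 5.3667 / 6.6734 = 0.8042
  r[U,W] = 5.3667 / (2.2286 · 2.4833) = 5.3667 / 5.5342 = 0.9697
  r[V,V] = 1 (diagonal).
  r[V,W] = 6.7667 / (2.9944 · 2.4833) = 6.7667 / 7.436 = 0.91
  r[W,W] = 1 (diagonal).

R is symmetric with unit diagonal. Assembling:

R = [[1, 0.8042, 0.9697],
 [0.8042, 1, 0.91],
 [0.9697, 0.91, 1]]


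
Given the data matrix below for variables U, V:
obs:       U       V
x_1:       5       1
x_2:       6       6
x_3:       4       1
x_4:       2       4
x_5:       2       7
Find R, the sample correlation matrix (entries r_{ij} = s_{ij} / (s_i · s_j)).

Step 1 — column means:
  mean(U) = (5 + 6 + 4 + 2 + 2) / 5 = 19/5 = 3.8
  mean(V) = (1 + 6 + 1 + 4 + 7) / 5 = 19/5 = 3.8

Step 2 — sample variances and covariances s[i,j] = (1/(n-1)) · Σ_k (x_{k,i} - mean_i) · (x_{k,j} - mean_j), with n-1 = 4:
  s[U,U] = ((1.2)·(1.2) + (2.2)·(2.2) + (0.2)·(0.2) + (-1.8)·(-1.8) + (-1.8)·(-1.8)) / 4 = 12.8/4 = 3.2
  s[U,V] = ((1.2)·(-2.8) + (2.2)·(2.2) + (0.2)·(-2.8) + (-1.8)·(0.2) + (-1.8)·(3.2)) / 4 = -5.2/4 = -1.3
  s[V,V] = ((-2.8)·(-2.8) + (2.2)·(2.2) + (-2.8)·(-2.8) + (0.2)·(0.2) + (3.2)·(3.2)) / 4 = 30.8/4 = 7.7
  Sample standard deviations s_i = √(s[i,i]):
  s(U) = √(3.2) = 1.7889
  s(V) = √(7.7) = 2.7749

Step 3 — r_{ij} = s_{ij} / (s_i · s_j):
  r[U,U] = 1 (diagonal).
  r[U,V] = -1.3 / (1.7889 · 2.7749) = -1.3 / 4.9639 = -0.2619
  r[V,V] = 1 (diagonal).

R is symmetric with unit diagonal. Assembling:

R = [[1, -0.2619],
 [-0.2619, 1]]


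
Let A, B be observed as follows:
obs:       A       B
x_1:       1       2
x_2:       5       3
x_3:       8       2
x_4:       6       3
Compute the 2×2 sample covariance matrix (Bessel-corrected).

Step 1 — column means:
  mean(A) = (1 + 5 + 8 + 6) / 4 = 20/4 = 5
  mean(B) = (2 + 3 + 2 + 3) / 4 = 10/4 = 2.5

Step 2 — sample covariance S[i,j] = (1/(n-1)) · Σ_k (x_{k,i} - mean_i) · (x_{k,j} - mean_j), with n-1 = 3.
  S[A,A] = ((-4)·(-4) + (0)·(0) + (3)·(3) + (1)·(1)) / 3 = 26/3 = 8.6667
  S[A,B] = ((-4)·(-0.5) + (0)·(0.5) + (3)·(-0.5) + (1)·(0.5)) / 3 = 1/3 = 0.3333
  S[B,B] = ((-0.5)·(-0.5) + (0.5)·(0.5) + (-0.5)·(-0.5) + (0.5)·(0.5)) / 3 = 1/3 = 0.3333

S is symmetric (S[j,i] = S[i,j]). Assembling:

S = [[8.6667, 0.3333],
 [0.3333, 0.3333]]
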